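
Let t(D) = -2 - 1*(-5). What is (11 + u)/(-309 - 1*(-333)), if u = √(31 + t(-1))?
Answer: 11/24 + √34/24 ≈ 0.70129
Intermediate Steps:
t(D) = 3 (t(D) = -2 + 5 = 3)
u = √34 (u = √(31 + 3) = √34 ≈ 5.8309)
(11 + u)/(-309 - 1*(-333)) = (11 + √34)/(-309 - 1*(-333)) = (11 + √34)/(-309 + 333) = (11 + √34)/24 = (11 + √34)*(1/24) = 11/24 + √34/24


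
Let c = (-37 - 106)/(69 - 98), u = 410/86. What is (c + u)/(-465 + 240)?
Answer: -12094/280575 ≈ -0.043104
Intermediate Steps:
u = 205/43 (u = 410*(1/86) = 205/43 ≈ 4.7674)
c = 143/29 (c = -143/(-29) = -143*(-1/29) = 143/29 ≈ 4.9310)
(c + u)/(-465 + 240) = (143/29 + 205/43)/(-465 + 240) = (12094/1247)/(-225) = (12094/1247)*(-1/225) = -12094/280575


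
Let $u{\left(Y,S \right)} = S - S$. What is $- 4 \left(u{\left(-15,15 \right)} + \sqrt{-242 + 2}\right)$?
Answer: $- 16 i \sqrt{15} \approx - 61.968 i$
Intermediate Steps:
$u{\left(Y,S \right)} = 0$
$- 4 \left(u{\left(-15,15 \right)} + \sqrt{-242 + 2}\right) = - 4 \left(0 + \sqrt{-242 + 2}\right) = - 4 \left(0 + \sqrt{-240}\right) = - 4 \left(0 + 4 i \sqrt{15}\right) = - 4 \cdot 4 i \sqrt{15} = - 16 i \sqrt{15}$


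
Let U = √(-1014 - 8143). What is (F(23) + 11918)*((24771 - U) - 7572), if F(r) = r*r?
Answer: 214075953 - 12447*I*√9157 ≈ 2.1408e+8 - 1.1911e+6*I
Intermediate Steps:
F(r) = r²
U = I*√9157 (U = √(-9157) = I*√9157 ≈ 95.692*I)
(F(23) + 11918)*((24771 - U) - 7572) = (23² + 11918)*((24771 - I*√9157) - 7572) = (529 + 11918)*((24771 - I*√9157) - 7572) = 12447*(17199 - I*√9157) = 214075953 - 12447*I*√9157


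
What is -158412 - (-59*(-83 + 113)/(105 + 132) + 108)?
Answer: -12522490/79 ≈ -1.5851e+5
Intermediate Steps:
-158412 - (-59*(-83 + 113)/(105 + 132) + 108) = -158412 - (-1770/237 + 108) = -158412 - (-59*10/79 + 108) = -158412 - (-590/79 + 108) = -158412 - 1*7942/79 = -158412 - 7942/79 = -12522490/79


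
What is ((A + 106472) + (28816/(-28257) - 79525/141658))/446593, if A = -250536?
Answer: -576670045545637/1787635905528858 ≈ -0.32259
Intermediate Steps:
((A + 106472) + (28816/(-28257) - 79525/141658))/446593 = ((-250536 + 106472) + (28816/(-28257) - 79525/141658))/446593 = (-144064 + (28816*(-1/28257) - 79525*1/141658))*(1/446593) = (-144064 + (-28816/28257 - 79525/141658))*(1/446593) = (-144064 - 6329154853/4002830106)*(1/446593) = -576670045545637/4002830106*1/446593 = -576670045545637/1787635905528858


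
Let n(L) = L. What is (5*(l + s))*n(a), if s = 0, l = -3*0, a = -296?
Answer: 0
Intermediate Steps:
l = 0
(5*(l + s))*n(a) = (5*(0 + 0))*(-296) = (5*0)*(-296) = 0*(-296) = 0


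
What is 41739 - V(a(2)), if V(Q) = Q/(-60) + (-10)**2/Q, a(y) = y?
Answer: 1250671/30 ≈ 41689.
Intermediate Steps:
V(Q) = 100/Q - Q/60 (V(Q) = Q*(-1/60) + 100/Q = -Q/60 + 100/Q = 100/Q - Q/60)
41739 - V(a(2)) = 41739 - (100/2 - 1/60*2) = 41739 - (100*(1/2) - 1/30) = 41739 - (50 - 1/30) = 41739 - 1*1499/30 = 41739 - 1499/30 = 1250671/30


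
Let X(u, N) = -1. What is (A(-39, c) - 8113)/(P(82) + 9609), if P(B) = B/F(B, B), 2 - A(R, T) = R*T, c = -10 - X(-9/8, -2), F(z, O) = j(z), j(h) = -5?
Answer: -42310/47963 ≈ -0.88214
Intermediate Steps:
F(z, O) = -5
c = -9 (c = -10 - 1*(-1) = -10 + 1 = -9)
A(R, T) = 2 - R*T
P(B) = -B/5 (P(B) = B/(-5) = B*(-1/5) = -B/5)
(A(-39, c) - 8113)/(P(82) + 9609) = ((2 - 1*(-39)*(-9)) - 8113)/(-1/5*82 + 9609) = ((2 - 351) - 8113)/(-82/5 + 9609) = (-349 - 8113)/(47963/5) = -8462*5/47963 = -42310/47963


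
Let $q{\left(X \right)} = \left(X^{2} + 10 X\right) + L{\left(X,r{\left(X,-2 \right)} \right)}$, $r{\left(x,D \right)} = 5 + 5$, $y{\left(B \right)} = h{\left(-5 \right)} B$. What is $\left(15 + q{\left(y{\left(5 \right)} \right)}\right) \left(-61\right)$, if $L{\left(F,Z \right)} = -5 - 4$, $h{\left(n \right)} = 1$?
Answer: $-4941$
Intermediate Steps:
$y{\left(B \right)} = B$ ($y{\left(B \right)} = 1 B = B$)
$r{\left(x,D \right)} = 10$
$L{\left(F,Z \right)} = -9$ ($L{\left(F,Z \right)} = -5 - 4 = -9$)
$q{\left(X \right)} = -9 + X^{2} + 10 X$ ($q{\left(X \right)} = \left(X^{2} + 10 X\right) - 9 = -9 + X^{2} + 10 X$)
$\left(15 + q{\left(y{\left(5 \right)} \right)}\right) \left(-61\right) = \left(15 + \left(-9 + 5^{2} + 10 \cdot 5\right)\right) \left(-61\right) = \left(15 + \left(-9 + 25 + 50\right)\right) \left(-61\right) = \left(15 + 66\right) \left(-61\right) = 81 \left(-61\right) = -4941$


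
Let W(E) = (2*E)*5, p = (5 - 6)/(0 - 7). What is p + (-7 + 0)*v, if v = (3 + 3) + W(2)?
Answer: -1273/7 ≈ -181.86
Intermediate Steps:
p = 1/7 (p = -1/(-7) = -1*(-1/7) = 1/7 ≈ 0.14286)
W(E) = 10*E
v = 26 (v = (3 + 3) + 10*2 = 6 + 20 = 26)
p + (-7 + 0)*v = 1/7 + (-7 + 0)*26 = 1/7 - 7*26 = 1/7 - 182 = -1273/7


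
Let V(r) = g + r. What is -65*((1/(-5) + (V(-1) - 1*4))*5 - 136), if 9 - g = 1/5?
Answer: 7670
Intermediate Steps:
g = 44/5 (g = 9 - 1/5 = 44/5 ≈ 8.8000)
V(r) = 44/5 + r
-65*((1/(-5) + (V(-1) - 1*4))*5 - 136) = -65*((1/(-5) + ((44/5 - 1) - 1*4))*5 - 136) = -65*((1*(-1/5) + (39/5 - 4))*5 - 136) = -65*((-1/5 + 19/5)*5 - 136) = -65*((18/5)*5 - 136) = -65*(18 - 136) = -65*(-118) = 7670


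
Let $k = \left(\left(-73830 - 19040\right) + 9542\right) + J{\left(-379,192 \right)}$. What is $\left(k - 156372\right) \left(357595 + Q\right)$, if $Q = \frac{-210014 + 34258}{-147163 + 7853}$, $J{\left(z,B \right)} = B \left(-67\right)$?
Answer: $- \frac{6290956955284092}{69655} \approx -9.0316 \cdot 10^{10}$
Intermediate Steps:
$J{\left(z,B \right)} = - 67 B$
$Q = \frac{87878}{69655}$ ($Q = - \frac{175756}{-139310} = \left(-175756\right) \left(- \frac{1}{139310}\right) = \frac{87878}{69655} \approx 1.2616$)
$k = -96192$ ($k = \left(\left(-73830 - 19040\right) + 9542\right) - 12864 = \left(-92870 + 9542\right) - 12864 = -83328 - 12864 = -96192$)
$\left(k - 156372\right) \left(357595 + Q\right) = \left(-96192 - 156372\right) \left(357595 + \frac{87878}{69655}\right) = \left(-252564\right) \frac{24908367603}{69655} = - \frac{6290956955284092}{69655}$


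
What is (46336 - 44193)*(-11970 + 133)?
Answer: -25366691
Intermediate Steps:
(46336 - 44193)*(-11970 + 133) = 2143*(-11837) = -25366691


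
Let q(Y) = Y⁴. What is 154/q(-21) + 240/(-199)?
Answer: -6663542/5528817 ≈ -1.2052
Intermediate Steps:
154/q(-21) + 240/(-199) = 154/((-21)⁴) + 240/(-199) = 154/194481 + 240*(-1/199) = 154*(1/194481) - 240/199 = 22/27783 - 240/199 = -6663542/5528817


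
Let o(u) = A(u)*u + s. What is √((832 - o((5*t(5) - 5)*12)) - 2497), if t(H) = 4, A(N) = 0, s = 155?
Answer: 2*I*√455 ≈ 42.661*I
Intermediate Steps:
o(u) = 155 (o(u) = 0*u + 155 = 0 + 155 = 155)
√((832 - o((5*t(5) - 5)*12)) - 2497) = √((832 - 1*155) - 2497) = √((832 - 155) - 2497) = √(677 - 2497) = √(-1820) = 2*I*√455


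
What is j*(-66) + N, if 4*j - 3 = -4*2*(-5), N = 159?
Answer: -1101/2 ≈ -550.50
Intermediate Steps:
j = 43/4 (j = 3/4 + (-4*2*(-5))/4 = 3/4 + (-8*(-5))/4 = 3/4 + (1/4)*40 = 3/4 + 10 = 43/4 ≈ 10.750)
j*(-66) + N = (43/4)*(-66) + 159 = -1419/2 + 159 = -1101/2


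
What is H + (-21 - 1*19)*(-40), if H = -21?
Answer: 1579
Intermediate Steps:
H + (-21 - 1*19)*(-40) = -21 + (-21 - 1*19)*(-40) = -21 + (-21 - 19)*(-40) = -21 - 40*(-40) = -21 + 1600 = 1579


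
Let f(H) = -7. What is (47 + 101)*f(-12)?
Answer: -1036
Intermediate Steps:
(47 + 101)*f(-12) = (47 + 101)*(-7) = 148*(-7) = -1036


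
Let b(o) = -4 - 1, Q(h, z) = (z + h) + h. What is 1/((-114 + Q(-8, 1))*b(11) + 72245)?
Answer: 1/72890 ≈ 1.3719e-5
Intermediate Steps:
Q(h, z) = z + 2*h (Q(h, z) = (h + z) + h = z + 2*h)
b(o) = -5
1/((-114 + Q(-8, 1))*b(11) + 72245) = 1/((-114 + (1 + 2*(-8)))*(-5) + 72245) = 1/((-114 + (1 - 16))*(-5) + 72245) = 1/((-114 - 15)*(-5) + 72245) = 1/(-129*(-5) + 72245) = 1/(645 + 72245) = 1/72890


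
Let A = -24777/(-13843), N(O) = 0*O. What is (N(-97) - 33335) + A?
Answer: -461431628/13843 ≈ -33333.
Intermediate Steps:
N(O) = 0
A = 24777/13843 (A = -24777*(-1/13843) = 24777/13843 ≈ 1.7899)
(N(-97) - 33335) + A = (0 - 33335) + 24777/13843 = -33335 + 24777/13843 = -461431628/13843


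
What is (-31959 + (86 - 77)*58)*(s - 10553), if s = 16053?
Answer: -172903500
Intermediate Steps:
(-31959 + (86 - 77)*58)*(s - 10553) = (-31959 + (86 - 77)*58)*(16053 - 10553) = (-31959 + 9*58)*5500 = (-31959 + 522)*5500 = -31437*5500 = -172903500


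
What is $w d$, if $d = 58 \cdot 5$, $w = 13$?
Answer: $3770$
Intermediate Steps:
$d = 290$
$w d = 13 \cdot 290 = 3770$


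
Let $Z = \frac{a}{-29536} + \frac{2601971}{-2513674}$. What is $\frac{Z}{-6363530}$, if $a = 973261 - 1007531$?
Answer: $- \frac{2322948131}{118113281889680480} \approx -1.9667 \cdot 10^{-8}$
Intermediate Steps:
$a = -34270$ ($a = 973261 - 1007531 = -34270$)
$Z = \frac{2322948131}{18560968816}$ ($Z = - \frac{34270}{-29536} + \frac{2601971}{-2513674} = \left(-34270\right) \left(- \frac{1}{29536}\right) + 2601971 \left(- \frac{1}{2513674}\right) = \frac{17135}{14768} - \frac{2601971}{2513674} = \frac{2322948131}{18560968816} \approx 0.12515$)
$\frac{Z}{-6363530} = \frac{2322948131}{18560968816 \left(-6363530\right)} = \frac{2322948131}{18560968816} \left(- \frac{1}{6363530}\right) = - \frac{2322948131}{118113281889680480}$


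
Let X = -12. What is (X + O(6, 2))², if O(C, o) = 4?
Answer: 64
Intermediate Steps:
(X + O(6, 2))² = (-12 + 4)² = (-8)² = 64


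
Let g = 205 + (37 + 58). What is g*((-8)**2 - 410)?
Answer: -103800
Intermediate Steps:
g = 300 (g = 205 + 95 = 300)
g*((-8)**2 - 410) = 300*((-8)**2 - 410) = 300*(64 - 410) = 300*(-346) = -103800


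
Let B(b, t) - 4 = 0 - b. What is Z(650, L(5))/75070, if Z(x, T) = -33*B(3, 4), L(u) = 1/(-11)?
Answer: -33/75070 ≈ -0.00043959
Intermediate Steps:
L(u) = -1/11
B(b, t) = 4 - b (B(b, t) = 4 + (0 - b) = 4 - b)
Z(x, T) = -33 (Z(x, T) = -33*(4 - 1*3) = -33*(4 - 3) = -33*1 = -33)
Z(650, L(5))/75070 = -33/75070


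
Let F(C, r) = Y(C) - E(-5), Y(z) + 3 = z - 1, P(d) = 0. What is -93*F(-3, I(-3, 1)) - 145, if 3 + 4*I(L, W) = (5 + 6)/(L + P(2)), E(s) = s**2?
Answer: 2831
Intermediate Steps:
Y(z) = -4 + z (Y(z) = -3 + (z - 1) = -3 + (-1 + z) = -4 + z)
I(L, W) = -3/4 + 11/(4*L) (I(L, W) = -3/4 + ((5 + 6)/(L + 0))/4 = -3/4 + (11/L)/4 = -3/4 + 11/(4*L))
F(C, r) = -29 + C (F(C, r) = (-4 + C) - 1*(-5)**2 = (-4 + C) - 1*25 = (-4 + C) - 25 = -29 + C)
-93*F(-3, I(-3, 1)) - 145 = -93*(-29 - 3) - 145 = -93*(-32) - 145 = 2976 - 145 = 2831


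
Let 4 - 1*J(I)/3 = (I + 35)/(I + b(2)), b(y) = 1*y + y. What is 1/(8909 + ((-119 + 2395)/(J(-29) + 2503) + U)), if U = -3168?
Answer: 62893/361125613 ≈ 0.00017416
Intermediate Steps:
b(y) = 2*y (b(y) = y + y = 2*y)
J(I) = 12 - 3*(35 + I)/(4 + I) (J(I) = 12 - 3*(I + 35)/(I + 2*2) = 12 - 3*(35 + I)/(I + 4) = 12 - 3*(35 + I)/(4 + I))
1/(8909 + ((-119 + 2395)/(J(-29) + 2503) + U)) = 1/(8909 + ((-119 + 2395)/(3*(-19 + 3*(-29))/(4 - 29) + 2503) - 3168)) = 1/(8909 + (2276/(3*(-19 - 87)/(-25) + 2503) - 3168)) = 1/(8909 + (2276/(3*(-1/25)*(-106) + 2503) - 3168)) = 1/(8909 + (2276/(318/25 + 2503) - 3168)) = 1/(8909 + (2276/(62893/25) - 3168)) = 1/(8909 + (2276*(25/62893) - 3168)) = 1/(8909 + (56900/62893 - 3168)) = 1/(8909 - 199188124/62893) = 1/(361125613/62893) = 62893/361125613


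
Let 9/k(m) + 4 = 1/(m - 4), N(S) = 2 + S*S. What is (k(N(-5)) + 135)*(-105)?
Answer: -181170/13 ≈ -13936.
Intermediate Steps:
N(S) = 2 + S²
k(m) = 9/(-4 + 1/(-4 + m)) (k(m) = 9/(-4 + 1/(m - 4)) = 9/(-4 + 1/(-4 + m)))
(k(N(-5)) + 135)*(-105) = (9*(4 - (2 + (-5)²))/(-17 + 4*(2 + (-5)²)) + 135)*(-105) = (9*(4 - (2 + 25))/(-17 + 4*(2 + 25)) + 135)*(-105) = (9*(4 - 1*27)/(-17 + 4*27) + 135)*(-105) = (9*(4 - 27)/(-17 + 108) + 135)*(-105) = (9*(-23)/91 + 135)*(-105) = (9*(1/91)*(-23) + 135)*(-105) = (-207/91 + 135)*(-105) = (12078/91)*(-105) = -181170/13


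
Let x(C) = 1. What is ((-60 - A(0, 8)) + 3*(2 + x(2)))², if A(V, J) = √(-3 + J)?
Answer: (51 + √5)² ≈ 2834.1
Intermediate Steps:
((-60 - A(0, 8)) + 3*(2 + x(2)))² = ((-60 - √(-3 + 8)) + 3*(2 + 1))² = ((-60 - √5) + 3*3)² = ((-60 - √5) + 9)² = (-51 - √5)²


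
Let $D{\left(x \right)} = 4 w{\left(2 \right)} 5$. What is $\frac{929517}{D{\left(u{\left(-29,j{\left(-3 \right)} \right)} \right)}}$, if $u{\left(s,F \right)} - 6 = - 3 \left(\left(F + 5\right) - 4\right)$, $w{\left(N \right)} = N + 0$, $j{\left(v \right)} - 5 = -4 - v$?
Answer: $\frac{929517}{40} \approx 23238.0$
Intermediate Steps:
$j{\left(v \right)} = 1 - v$ ($j{\left(v \right)} = 5 - \left(4 + v\right) = 1 - v$)
$w{\left(N \right)} = N$
$u{\left(s,F \right)} = 3 - 3 F$ ($u{\left(s,F \right)} = 6 - 3 \left(\left(F + 5\right) - 4\right) = 6 - 3 \left(\left(5 + F\right) - 4\right) = 6 - 3 \left(1 + F\right) = 6 - \left(3 + 3 F\right) = 3 - 3 F$)
$D{\left(x \right)} = 40$ ($D{\left(x \right)} = 4 \cdot 2 \cdot 5 = 8 \cdot 5 = 40$)
$\frac{929517}{D{\left(u{\left(-29,j{\left(-3 \right)} \right)} \right)}} = \frac{929517}{40}$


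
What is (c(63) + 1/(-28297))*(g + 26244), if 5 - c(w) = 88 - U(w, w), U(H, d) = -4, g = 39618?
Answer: -162141706080/28297 ≈ -5.7300e+6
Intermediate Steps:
c(w) = -87 (c(w) = 5 - (88 - 1*(-4)) = 5 - (88 + 4) = 5 - 1*92 = 5 - 92 = -87)
(c(63) + 1/(-28297))*(g + 26244) = (-87 + 1/(-28297))*(39618 + 26244) = (-87 - 1/28297)*65862 = -2461840/28297*65862 = -162141706080/28297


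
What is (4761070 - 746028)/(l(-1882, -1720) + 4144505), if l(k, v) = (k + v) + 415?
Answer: 2007521/2070659 ≈ 0.96951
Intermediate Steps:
l(k, v) = 415 + k + v
(4761070 - 746028)/(l(-1882, -1720) + 4144505) = (4761070 - 746028)/((415 - 1882 - 1720) + 4144505) = 4015042/(-3187 + 4144505) = 4015042/4141318 = 4015042*(1/4141318) = 2007521/2070659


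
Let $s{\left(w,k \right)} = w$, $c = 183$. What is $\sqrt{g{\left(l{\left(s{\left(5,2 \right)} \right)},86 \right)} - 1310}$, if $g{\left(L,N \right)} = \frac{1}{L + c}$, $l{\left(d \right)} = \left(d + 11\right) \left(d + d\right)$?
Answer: $\frac{i \sqrt{3145303}}{49} \approx 36.194 i$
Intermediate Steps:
$l{\left(d \right)} = 2 d \left(11 + d\right)$ ($l{\left(d \right)} = \left(11 + d\right) 2 d = 2 d \left(11 + d\right)$)
$g{\left(L,N \right)} = \frac{1}{183 + L}$ ($g{\left(L,N \right)} = \frac{1}{L + 183} = \frac{1}{183 + L}$)
$\sqrt{g{\left(l{\left(s{\left(5,2 \right)} \right)},86 \right)} - 1310} = \sqrt{\frac{1}{183 + 2 \cdot 5 \left(11 + 5\right)} - 1310} = \sqrt{\frac{1}{183 + 2 \cdot 5 \cdot 16} - 1310} = \sqrt{\frac{1}{183 + 160} - 1310} = \sqrt{\frac{1}{343} - 1310} = \sqrt{- \frac{449329}{343}} = \frac{i \sqrt{3145303}}{49}$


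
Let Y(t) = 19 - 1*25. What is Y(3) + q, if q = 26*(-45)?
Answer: -1176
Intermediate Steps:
Y(t) = -6 (Y(t) = 19 - 25 = -6)
q = -1170
Y(3) + q = -6 - 1170 = -1176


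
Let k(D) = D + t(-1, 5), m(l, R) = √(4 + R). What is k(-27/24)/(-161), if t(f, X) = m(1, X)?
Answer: -15/1288 ≈ -0.011646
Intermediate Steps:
t(f, X) = √(4 + X)
k(D) = 3 + D (k(D) = D + √(4 + 5) = D + √9 = D + 3 = 3 + D)
k(-27/24)/(-161) = (3 - 27/24)/(-161) = (3 - 27*1/24)*(-1/161) = (3 - 9/8)*(-1/161) = (15/8)*(-1/161) = -15/1288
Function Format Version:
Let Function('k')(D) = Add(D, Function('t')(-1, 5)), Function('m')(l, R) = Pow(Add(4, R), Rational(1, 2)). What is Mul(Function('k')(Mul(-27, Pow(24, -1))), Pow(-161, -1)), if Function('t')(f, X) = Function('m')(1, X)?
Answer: Rational(-15, 1288) ≈ -0.011646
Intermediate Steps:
Function('t')(f, X) = Pow(Add(4, X), Rational(1, 2))
Function('k')(D) = Add(3, D) (Function('k')(D) = Add(D, Pow(Add(4, 5), Rational(1, 2))) = Add(D, Pow(9, Rational(1, 2))) = Add(D, 3) = Add(3, D))
Mul(Function('k')(Mul(-27, Pow(24, -1))), Pow(-161, -1)) = Mul(Add(3, Mul(-27, Pow(24, -1))), Pow(-161, -1)) = Mul(Add(3, Mul(-27, Rational(1, 24))), Rational(-1, 161)) = Mul(Add(3, Rational(-9, 8)), Rational(-1, 161)) = Mul(Rational(15, 8), Rational(-1, 161)) = Rational(-15, 1288)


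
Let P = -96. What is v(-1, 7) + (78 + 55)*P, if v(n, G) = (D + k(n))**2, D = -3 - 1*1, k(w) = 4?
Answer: -12768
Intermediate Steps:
D = -4 (D = -3 - 1 = -4)
v(n, G) = 0 (v(n, G) = (-4 + 4)**2 = 0**2 = 0)
v(-1, 7) + (78 + 55)*P = 0 + (78 + 55)*(-96) = 0 + 133*(-96) = 0 - 12768 = -12768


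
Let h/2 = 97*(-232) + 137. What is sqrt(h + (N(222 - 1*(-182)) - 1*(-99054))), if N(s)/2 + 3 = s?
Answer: sqrt(55122) ≈ 234.78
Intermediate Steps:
N(s) = -6 + 2*s
h = -44734 (h = 2*(97*(-232) + 137) = 2*(-22504 + 137) = 2*(-22367) = -44734)
sqrt(h + (N(222 - 1*(-182)) - 1*(-99054))) = sqrt(-44734 + ((-6 + 2*(222 - 1*(-182))) - 1*(-99054))) = sqrt(-44734 + ((-6 + 2*(222 + 182)) + 99054)) = sqrt(-44734 + ((-6 + 2*404) + 99054)) = sqrt(-44734 + ((-6 + 808) + 99054)) = sqrt(-44734 + (802 + 99054)) = sqrt(-44734 + 99856) = sqrt(55122)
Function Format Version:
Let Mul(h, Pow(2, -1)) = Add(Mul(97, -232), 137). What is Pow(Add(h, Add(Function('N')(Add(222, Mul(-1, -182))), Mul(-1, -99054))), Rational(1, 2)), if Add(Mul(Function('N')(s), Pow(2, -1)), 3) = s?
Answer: Pow(55122, Rational(1, 2)) ≈ 234.78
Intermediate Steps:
Function('N')(s) = Add(-6, Mul(2, s))
h = -44734 (h = Mul(2, Add(Mul(97, -232), 137)) = Mul(2, Add(-22504, 137)) = Mul(2, -22367) = -44734)
Pow(Add(h, Add(Function('N')(Add(222, Mul(-1, -182))), Mul(-1, -99054))), Rational(1, 2)) = Pow(Add(-44734, Add(Add(-6, Mul(2, Add(222, Mul(-1, -182)))), Mul(-1, -99054))), Rational(1, 2)) = Pow(Add(-44734, Add(Add(-6, Mul(2, Add(222, 182))), 99054)), Rational(1, 2)) = Pow(Add(-44734, Add(Add(-6, Mul(2, 404)), 99054)), Rational(1, 2)) = Pow(Add(-44734, Add(Add(-6, 808), 99054)), Rational(1, 2)) = Pow(Add(-44734, Add(802, 99054)), Rational(1, 2)) = Pow(Add(-44734, 99856), Rational(1, 2)) = Pow(55122, Rational(1, 2))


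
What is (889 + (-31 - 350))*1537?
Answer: 780796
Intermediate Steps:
(889 + (-31 - 350))*1537 = (889 - 381)*1537 = 508*1537 = 780796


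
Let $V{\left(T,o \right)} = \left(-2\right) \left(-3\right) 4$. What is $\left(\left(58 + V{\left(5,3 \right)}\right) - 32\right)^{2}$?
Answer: $2500$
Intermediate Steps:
$V{\left(T,o \right)} = 24$ ($V{\left(T,o \right)} = 6 \cdot 4 = 24$)
$\left(\left(58 + V{\left(5,3 \right)}\right) - 32\right)^{2} = \left(\left(58 + 24\right) - 32\right)^{2} = \left(82 - 32\right)^{2} = 50^{2} = 2500$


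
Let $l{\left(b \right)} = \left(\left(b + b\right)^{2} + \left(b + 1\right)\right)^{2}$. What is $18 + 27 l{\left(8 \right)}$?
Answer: $1896093$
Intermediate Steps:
$l{\left(b \right)} = \left(1 + b + 4 b^{2}\right)^{2}$ ($l{\left(b \right)} = \left(\left(2 b\right)^{2} + \left(1 + b\right)\right)^{2} = \left(4 b^{2} + \left(1 + b\right)\right)^{2} = \left(1 + b + 4 b^{2}\right)^{2}$)
$18 + 27 l{\left(8 \right)} = 18 + 27 \left(1 + 8 + 4 \cdot 8^{2}\right)^{2} = 18 + 27 \left(1 + 8 + 4 \cdot 64\right)^{2} = 18 + 27 \left(1 + 8 + 256\right)^{2} = 18 + 27 \cdot 265^{2} = 18 + 27 \cdot 70225 = 18 + 1896075 = 1896093$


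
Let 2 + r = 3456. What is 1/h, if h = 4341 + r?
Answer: 1/7795 ≈ 0.00012829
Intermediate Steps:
r = 3454 (r = -2 + 3456 = 3454)
h = 7795 (h = 4341 + 3454 = 7795)
1/h = 1/7795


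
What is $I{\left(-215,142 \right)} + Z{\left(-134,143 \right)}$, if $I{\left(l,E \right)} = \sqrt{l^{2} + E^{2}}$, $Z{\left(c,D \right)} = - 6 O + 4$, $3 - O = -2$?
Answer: $-26 + \sqrt{66389} \approx 231.66$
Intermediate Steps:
$O = 5$ ($O = 3 - -2 = 3 + 2 = 5$)
$Z{\left(c,D \right)} = -26$ ($Z{\left(c,D \right)} = \left(-6\right) 5 + 4 = -30 + 4 = -26$)
$I{\left(l,E \right)} = \sqrt{E^{2} + l^{2}}$
$I{\left(-215,142 \right)} + Z{\left(-134,143 \right)} = \sqrt{142^{2} + \left(-215\right)^{2}} - 26 = \sqrt{20164 + 46225} - 26 = \sqrt{66389} - 26 = -26 + \sqrt{66389}$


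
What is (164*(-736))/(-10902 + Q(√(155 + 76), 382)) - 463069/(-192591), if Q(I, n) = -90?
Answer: 590344969/44103339 ≈ 13.385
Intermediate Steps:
(164*(-736))/(-10902 + Q(√(155 + 76), 382)) - 463069/(-192591) = (164*(-736))/(-10902 - 90) - 463069/(-192591) = -120704/(-10992) - 463069*(-1/192591) = -120704*(-1/10992) + 463069/192591 = 7544/687 + 463069/192591 = 590344969/44103339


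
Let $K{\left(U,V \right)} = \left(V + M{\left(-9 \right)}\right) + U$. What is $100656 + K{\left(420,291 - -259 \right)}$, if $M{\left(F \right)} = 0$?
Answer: $101626$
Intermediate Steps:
$K{\left(U,V \right)} = U + V$ ($K{\left(U,V \right)} = \left(V + 0\right) + U = V + U = U + V$)
$100656 + K{\left(420,291 - -259 \right)} = 100656 + \left(420 + \left(291 - -259\right)\right) = 100656 + \left(420 + \left(291 + 259\right)\right) = 100656 + \left(420 + 550\right) = 100656 + 970 = 101626$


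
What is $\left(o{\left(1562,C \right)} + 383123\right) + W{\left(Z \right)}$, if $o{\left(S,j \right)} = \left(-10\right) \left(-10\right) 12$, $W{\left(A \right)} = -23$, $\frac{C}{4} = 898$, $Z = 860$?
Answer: $384300$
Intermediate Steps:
$C = 3592$ ($C = 4 \cdot 898 = 3592$)
$o{\left(S,j \right)} = 1200$ ($o{\left(S,j \right)} = 100 \cdot 12 = 1200$)
$\left(o{\left(1562,C \right)} + 383123\right) + W{\left(Z \right)} = \left(1200 + 383123\right) - 23 = 384323 - 23 = 384300$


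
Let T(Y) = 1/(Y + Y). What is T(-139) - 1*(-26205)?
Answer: 7284989/278 ≈ 26205.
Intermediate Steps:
T(Y) = 1/(2*Y)
T(-139) - 1*(-26205) = (½)/(-139) - 1*(-26205) = (½)*(-1/139) + 26205 = -1/278 + 26205 = 7284989/278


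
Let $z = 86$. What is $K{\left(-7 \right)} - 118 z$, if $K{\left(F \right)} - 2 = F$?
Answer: $-10153$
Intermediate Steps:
$K{\left(F \right)} = 2 + F$
$K{\left(-7 \right)} - 118 z = \left(2 - 7\right) - 10148 = -5 - 10148 = -10153$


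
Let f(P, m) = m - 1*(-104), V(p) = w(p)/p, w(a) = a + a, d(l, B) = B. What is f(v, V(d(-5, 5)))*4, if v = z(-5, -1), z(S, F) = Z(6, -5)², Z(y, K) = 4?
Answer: 424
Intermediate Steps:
z(S, F) = 16 (z(S, F) = 4² = 16)
v = 16
w(a) = 2*a
V(p) = 2 (V(p) = (2*p)/p = 2)
f(P, m) = 104 + m (f(P, m) = m + 104 = 104 + m)
f(v, V(d(-5, 5)))*4 = (104 + 2)*4 = 106*4 = 424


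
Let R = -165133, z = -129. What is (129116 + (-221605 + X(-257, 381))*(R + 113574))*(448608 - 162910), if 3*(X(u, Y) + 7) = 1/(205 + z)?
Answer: 372147160047416537/114 ≈ 3.2645e+15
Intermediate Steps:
X(u, Y) = -1595/228 (X(u, Y) = -7 + 1/(3*(205 - 129)) = -7 + (⅓)/76 = -7 + (⅓)*(1/76) = -7 + 1/228 = -1595/228)
(129116 + (-221605 + X(-257, 381))*(R + 113574))*(448608 - 162910) = (129116 + (-221605 - 1595/228)*(-165133 + 113574))*(448608 - 162910) = (129116 - 50527535/228*(-51559))*285698 = (129116 + 2605149177065/228)*285698 = (2605178615513/228)*285698 = 372147160047416537/114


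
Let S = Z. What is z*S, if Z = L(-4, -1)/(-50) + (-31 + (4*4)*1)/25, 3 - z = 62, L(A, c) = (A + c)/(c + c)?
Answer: 767/20 ≈ 38.350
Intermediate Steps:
L(A, c) = (A + c)/(2*c) (L(A, c) = (A + c)/((2*c)) = (A + c)*(1/(2*c)) = (A + c)/(2*c))
z = -59 (z = 3 - 1*62 = 3 - 62 = -59)
Z = -13/20 (Z = ((½)*(-4 - 1)/(-1))/(-50) + (-31 + (4*4)*1)/25 = ((½)*(-1)*(-5))*(-1/50) + (-31 + 16*1)*(1/25) = (5/2)*(-1/50) + (-31 + 16)*(1/25) = -1/20 - 15*1/25 = -1/20 - ⅗ = -13/20 ≈ -0.65000)
S = -13/20 ≈ -0.65000
z*S = -59*(-13/20) = 767/20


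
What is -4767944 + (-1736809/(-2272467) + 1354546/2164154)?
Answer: -11724295896675555512/2458984273959 ≈ -4.7679e+6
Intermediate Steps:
-4767944 + (-1736809/(-2272467) + 1354546/2164154) = -4767944 + (-1736809*(-1/2272467) + 1354546*(1/2164154)) = -4767944 + (1736809/2272467 + 677273/1082077) = -4767944 + 3418441614784/2458984273959 = -11724295896675555512/2458984273959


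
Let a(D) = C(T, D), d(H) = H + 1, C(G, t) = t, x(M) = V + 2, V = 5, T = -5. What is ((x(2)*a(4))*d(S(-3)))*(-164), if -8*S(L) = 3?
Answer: -2870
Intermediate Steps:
S(L) = -3/8 (S(L) = -⅛*3 = -3/8)
x(M) = 7 (x(M) = 5 + 2 = 7)
d(H) = 1 + H
a(D) = D
((x(2)*a(4))*d(S(-3)))*(-164) = ((7*4)*(1 - 3/8))*(-164) = (28*(5/8))*(-164) = (35/2)*(-164) = -2870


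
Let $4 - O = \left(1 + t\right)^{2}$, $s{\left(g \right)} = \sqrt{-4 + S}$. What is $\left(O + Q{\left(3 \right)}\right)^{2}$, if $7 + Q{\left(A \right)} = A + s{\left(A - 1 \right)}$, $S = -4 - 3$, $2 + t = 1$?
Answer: $-11$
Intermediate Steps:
$t = -1$ ($t = -2 + 1 = -1$)
$S = -7$ ($S = -4 - 3 = -7$)
$s{\left(g \right)} = i \sqrt{11}$ ($s{\left(g \right)} = \sqrt{-4 - 7} = \sqrt{-11} = i \sqrt{11}$)
$O = 4$ ($O = 4 - \left(1 - 1\right)^{2} = 4 - 0^{2} = 4 - 0 = 4 + 0 = 4$)
$Q{\left(A \right)} = -7 + A + i \sqrt{11}$ ($Q{\left(A \right)} = -7 + \left(A + i \sqrt{11}\right) = -7 + A + i \sqrt{11}$)
$\left(O + Q{\left(3 \right)}\right)^{2} = \left(4 + \left(-7 + 3 + i \sqrt{11}\right)\right)^{2} = \left(4 - \left(4 - i \sqrt{11}\right)\right)^{2} = \left(i \sqrt{11}\right)^{2} = -11$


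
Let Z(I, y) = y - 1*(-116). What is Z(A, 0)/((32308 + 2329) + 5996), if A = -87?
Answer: 116/40633 ≈ 0.0028548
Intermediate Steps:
Z(I, y) = 116 + y (Z(I, y) = y + 116 = 116 + y)
Z(A, 0)/((32308 + 2329) + 5996) = (116 + 0)/((32308 + 2329) + 5996) = 116/(34637 + 5996) = 116/40633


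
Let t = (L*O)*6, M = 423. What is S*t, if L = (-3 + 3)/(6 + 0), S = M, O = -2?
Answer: 0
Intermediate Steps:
S = 423
L = 0 (L = 0/6 = 0*(⅙) = 0)
t = 0 (t = (0*(-2))*6 = 0*6 = 0)
S*t = 423*0 = 0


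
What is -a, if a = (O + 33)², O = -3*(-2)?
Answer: -1521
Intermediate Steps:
O = 6
a = 1521 (a = (6 + 33)² = 39² = 1521)
-a = -1*1521 = -1521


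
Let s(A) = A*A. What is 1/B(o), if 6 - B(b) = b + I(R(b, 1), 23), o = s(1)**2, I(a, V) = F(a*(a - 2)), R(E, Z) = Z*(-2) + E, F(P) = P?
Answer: 1/2 ≈ 0.50000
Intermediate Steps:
s(A) = A**2
R(E, Z) = E - 2*Z (R(E, Z) = -2*Z + E = E - 2*Z)
I(a, V) = a*(-2 + a) (I(a, V) = a*(a - 2) = a*(-2 + a))
o = 1 (o = (1**2)**2 = 1**2 = 1)
B(b) = 6 - b - (-4 + b)*(-2 + b) (B(b) = 6 - (b + (b - 2*1)*(-2 + (b - 2*1))) = 6 - (b + (b - 2)*(-2 + (b - 2))) = 6 - (b + (-2 + b)*(-2 + (-2 + b))) = 6 - (b + (-2 + b)*(-4 + b)) = 6 - (b + (-4 + b)*(-2 + b)) = 6 + (-b - (-4 + b)*(-2 + b)) = 6 - b - (-4 + b)*(-2 + b))
1/B(o) = 1/(-2 - 1*1**2 + 5*1) = 1/(-2 - 1*1 + 5) = 1/(-2 - 1 + 5) = 1/2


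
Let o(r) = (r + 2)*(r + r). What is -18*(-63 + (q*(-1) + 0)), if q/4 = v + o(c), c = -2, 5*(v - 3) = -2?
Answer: 6606/5 ≈ 1321.2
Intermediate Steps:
v = 13/5 (v = 3 + (⅕)*(-2) = 3 - ⅖ = 13/5 ≈ 2.6000)
o(r) = 2*r*(2 + r) (o(r) = (2 + r)*(2*r) = 2*r*(2 + r))
q = 52/5 (q = 4*(13/5 + 2*(-2)*(2 - 2)) = 4*(13/5 + 2*(-2)*0) = 4*(13/5 + 0) = 4*(13/5) = 52/5 ≈ 10.400)
-18*(-63 + (q*(-1) + 0)) = -18*(-63 + ((52/5)*(-1) + 0)) = -18*(-63 + (-52/5 + 0)) = -18*(-63 - 52/5) = -18*(-367/5) = 6606/5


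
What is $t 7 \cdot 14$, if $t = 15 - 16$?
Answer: $-98$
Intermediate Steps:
$t = -1$
$t 7 \cdot 14 = \left(-1\right) 7 \cdot 14 = \left(-7\right) 14 = -98$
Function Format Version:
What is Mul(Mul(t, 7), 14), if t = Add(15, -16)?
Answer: -98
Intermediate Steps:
t = -1
Mul(Mul(t, 7), 14) = Mul(Mul(-1, 7), 14) = Mul(-7, 14) = -98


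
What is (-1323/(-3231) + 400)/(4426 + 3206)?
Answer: 143747/2739888 ≈ 0.052465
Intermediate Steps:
(-1323/(-3231) + 400)/(4426 + 3206) = (-1323*(-1/3231) + 400)/7632 = (147/359 + 400)*(1/7632) = (143747/359)*(1/7632) = 143747/2739888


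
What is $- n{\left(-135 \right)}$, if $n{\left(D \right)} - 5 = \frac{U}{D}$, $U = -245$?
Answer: $- \frac{184}{27} \approx -6.8148$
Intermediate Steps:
$n{\left(D \right)} = 5 - \frac{245}{D}$
$- n{\left(-135 \right)} = - (5 - \frac{245}{-135}) = - (5 - - \frac{49}{27}) = - (5 + \frac{49}{27}) = \left(-1\right) \frac{184}{27} = - \frac{184}{27}$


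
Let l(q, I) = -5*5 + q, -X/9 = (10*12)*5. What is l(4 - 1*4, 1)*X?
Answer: 135000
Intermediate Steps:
X = -5400 (X = -9*10*12*5 = -1080*5 = -9*600 = -5400)
l(q, I) = -25 + q
l(4 - 1*4, 1)*X = (-25 + (4 - 1*4))*(-5400) = (-25 + (4 - 4))*(-5400) = (-25 + 0)*(-5400) = -25*(-5400) = 135000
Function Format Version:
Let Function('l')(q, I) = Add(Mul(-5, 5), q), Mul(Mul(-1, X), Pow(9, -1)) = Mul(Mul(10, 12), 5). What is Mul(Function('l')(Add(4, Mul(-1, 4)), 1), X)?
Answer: 135000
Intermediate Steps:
X = -5400 (X = Mul(-9, Mul(Mul(10, 12), 5)) = Mul(-9, Mul(120, 5)) = Mul(-9, 600) = -5400)
Function('l')(q, I) = Add(-25, q)
Mul(Function('l')(Add(4, Mul(-1, 4)), 1), X) = Mul(Add(-25, Add(4, Mul(-1, 4))), -5400) = Mul(Add(-25, Add(4, -4)), -5400) = Mul(Add(-25, 0), -5400) = Mul(-25, -5400) = 135000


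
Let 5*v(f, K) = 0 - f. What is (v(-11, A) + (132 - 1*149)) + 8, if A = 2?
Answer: -34/5 ≈ -6.8000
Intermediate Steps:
v(f, K) = -f/5 (v(f, K) = (0 - f)/5 = (-f)/5 = -f/5)
(v(-11, A) + (132 - 1*149)) + 8 = (-1/5*(-11) + (132 - 1*149)) + 8 = (11/5 + (132 - 149)) + 8 = (11/5 - 17) + 8 = -74/5 + 8 = -34/5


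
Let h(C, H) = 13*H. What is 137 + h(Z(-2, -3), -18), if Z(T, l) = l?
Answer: -97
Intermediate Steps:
137 + h(Z(-2, -3), -18) = 137 + 13*(-18) = 137 - 234 = -97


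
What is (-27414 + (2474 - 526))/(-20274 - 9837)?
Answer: 25466/30111 ≈ 0.84574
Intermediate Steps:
(-27414 + (2474 - 526))/(-20274 - 9837) = (-27414 + 1948)/(-30111) = -25466*(-1/30111) = 25466/30111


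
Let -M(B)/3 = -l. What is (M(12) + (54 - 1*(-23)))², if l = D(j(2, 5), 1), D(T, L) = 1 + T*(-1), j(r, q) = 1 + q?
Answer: 3844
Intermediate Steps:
D(T, L) = 1 - T
l = -5 (l = 1 - (1 + 5) = 1 - 1*6 = 1 - 6 = -5)
M(B) = -15 (M(B) = -(-3)*(-5) = -3*5 = -15)
(M(12) + (54 - 1*(-23)))² = (-15 + (54 - 1*(-23)))² = (-15 + (54 + 23))² = (-15 + 77)² = 62² = 3844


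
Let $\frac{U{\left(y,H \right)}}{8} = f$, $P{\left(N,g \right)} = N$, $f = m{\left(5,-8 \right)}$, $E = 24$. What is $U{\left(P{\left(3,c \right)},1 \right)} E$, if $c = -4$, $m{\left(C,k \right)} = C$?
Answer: $960$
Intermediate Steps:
$f = 5$
$U{\left(y,H \right)} = 40$ ($U{\left(y,H \right)} = 8 \cdot 5 = 40$)
$U{\left(P{\left(3,c \right)},1 \right)} E = 40 \cdot 24 = 960$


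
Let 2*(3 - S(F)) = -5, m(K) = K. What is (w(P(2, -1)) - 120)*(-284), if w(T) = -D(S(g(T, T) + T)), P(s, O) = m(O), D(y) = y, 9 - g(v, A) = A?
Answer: 35642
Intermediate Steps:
g(v, A) = 9 - A
S(F) = 11/2 (S(F) = 3 - ½*(-5) = 3 + 5/2 = 11/2)
P(s, O) = O
w(T) = -11/2 (w(T) = -1*11/2 = -11/2)
(w(P(2, -1)) - 120)*(-284) = (-11/2 - 120)*(-284) = -251/2*(-284) = 35642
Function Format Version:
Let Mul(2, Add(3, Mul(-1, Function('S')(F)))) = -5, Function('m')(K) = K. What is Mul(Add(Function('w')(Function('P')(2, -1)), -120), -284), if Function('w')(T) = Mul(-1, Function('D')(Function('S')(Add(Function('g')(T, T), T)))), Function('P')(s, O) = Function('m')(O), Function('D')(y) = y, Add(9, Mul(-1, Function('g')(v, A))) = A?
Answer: 35642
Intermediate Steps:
Function('g')(v, A) = Add(9, Mul(-1, A))
Function('S')(F) = Rational(11, 2) (Function('S')(F) = Add(3, Mul(Rational(-1, 2), -5)) = Add(3, Rational(5, 2)) = Rational(11, 2))
Function('P')(s, O) = O
Function('w')(T) = Rational(-11, 2) (Function('w')(T) = Mul(-1, Rational(11, 2)) = Rational(-11, 2))
Mul(Add(Function('w')(Function('P')(2, -1)), -120), -284) = Mul(Add(Rational(-11, 2), -120), -284) = Mul(Rational(-251, 2), -284) = 35642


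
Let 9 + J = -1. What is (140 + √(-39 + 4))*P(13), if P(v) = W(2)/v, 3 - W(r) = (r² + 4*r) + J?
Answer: 140/13 + I*√35/13 ≈ 10.769 + 0.45508*I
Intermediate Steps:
J = -10 (J = -9 - 1 = -10)
W(r) = 13 - r² - 4*r (W(r) = 3 - ((r² + 4*r) - 10) = 3 - (-10 + r² + 4*r) = 3 + (10 - r² - 4*r) = 13 - r² - 4*r)
P(v) = 1/v (P(v) = (13 - 1*2² - 4*2)/v = (13 - 1*4 - 8)/v = (13 - 4 - 8)/v = 1/v)
(140 + √(-39 + 4))*P(13) = (140 + √(-39 + 4))/13 = (140 + √(-35))*(1/13) = (140 + I*√35)*(1/13) = 140/13 + I*√35/13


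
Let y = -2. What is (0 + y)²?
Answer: 4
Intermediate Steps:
(0 + y)² = (0 - 2)² = (-2)² = 4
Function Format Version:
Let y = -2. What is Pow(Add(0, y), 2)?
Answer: 4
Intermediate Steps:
Pow(Add(0, y), 2) = Pow(Add(0, -2), 2) = Pow(-2, 2) = 4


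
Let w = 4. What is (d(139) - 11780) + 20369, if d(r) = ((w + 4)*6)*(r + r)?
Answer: 21933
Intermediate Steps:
d(r) = 96*r (d(r) = ((4 + 4)*6)*(r + r) = (8*6)*(2*r) = 48*(2*r) = 96*r)
(d(139) - 11780) + 20369 = (96*139 - 11780) + 20369 = (13344 - 11780) + 20369 = 1564 + 20369 = 21933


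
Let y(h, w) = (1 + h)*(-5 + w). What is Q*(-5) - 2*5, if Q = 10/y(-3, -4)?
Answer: -115/9 ≈ -12.778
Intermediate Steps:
Q = 5/9 (Q = 10/(-5 - 4 - 5*(-3) - 3*(-4)) = 10/(-5 - 4 + 15 + 12) = 10/18 = 10*(1/18) = 5/9 ≈ 0.55556)
Q*(-5) - 2*5 = (5/9)*(-5) - 2*5 = -25/9 - 10 = -115/9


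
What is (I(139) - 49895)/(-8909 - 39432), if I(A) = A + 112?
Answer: 49644/48341 ≈ 1.0270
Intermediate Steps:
I(A) = 112 + A
(I(139) - 49895)/(-8909 - 39432) = ((112 + 139) - 49895)/(-8909 - 39432) = (251 - 49895)/(-48341) = -49644*(-1/48341) = 49644/48341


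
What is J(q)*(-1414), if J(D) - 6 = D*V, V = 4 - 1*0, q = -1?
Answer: -2828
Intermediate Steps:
V = 4 (V = 4 + 0 = 4)
J(D) = 6 + 4*D (J(D) = 6 + D*4 = 6 + 4*D)
J(q)*(-1414) = (6 + 4*(-1))*(-1414) = (6 - 4)*(-1414) = 2*(-1414) = -2828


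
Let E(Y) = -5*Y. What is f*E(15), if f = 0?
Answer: 0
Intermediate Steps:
f*E(15) = 0*(-5*15) = 0*(-75) = 0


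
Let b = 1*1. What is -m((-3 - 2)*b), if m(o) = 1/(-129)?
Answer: 1/129 ≈ 0.0077519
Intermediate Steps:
b = 1
m(o) = -1/129
-m((-3 - 2)*b) = -1*(-1/129) = 1/129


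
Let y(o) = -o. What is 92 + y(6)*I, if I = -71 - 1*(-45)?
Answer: 248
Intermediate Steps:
I = -26 (I = -71 + 45 = -26)
92 + y(6)*I = 92 - 1*6*(-26) = 92 - 6*(-26) = 92 + 156 = 248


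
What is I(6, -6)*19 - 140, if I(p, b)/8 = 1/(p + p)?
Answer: -382/3 ≈ -127.33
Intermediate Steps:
I(p, b) = 4/p (I(p, b) = 8/(p + p) = 8/((2*p)) = 8*(1/(2*p)) = 4/p)
I(6, -6)*19 - 140 = (4/6)*19 - 140 = (4*(⅙))*19 - 140 = (⅔)*19 - 140 = 38/3 - 140 = -382/3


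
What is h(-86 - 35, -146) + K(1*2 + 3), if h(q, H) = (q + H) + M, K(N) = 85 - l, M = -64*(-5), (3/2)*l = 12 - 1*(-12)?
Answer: 122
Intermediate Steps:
l = 16 (l = 2*(12 - 1*(-12))/3 = 2*(12 + 12)/3 = (⅔)*24 = 16)
M = 320 (M = -16*(-20) = 320)
K(N) = 69 (K(N) = 85 - 1*16 = 85 - 16 = 69)
h(q, H) = 320 + H + q (h(q, H) = (q + H) + 320 = (H + q) + 320 = 320 + H + q)
h(-86 - 35, -146) + K(1*2 + 3) = (320 - 146 + (-86 - 35)) + 69 = (320 - 146 - 121) + 69 = 53 + 69 = 122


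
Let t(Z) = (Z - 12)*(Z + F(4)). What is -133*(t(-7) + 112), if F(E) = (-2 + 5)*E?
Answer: -2261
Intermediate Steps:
F(E) = 3*E
t(Z) = (-12 + Z)*(12 + Z) (t(Z) = (Z - 12)*(Z + 3*4) = (-12 + Z)*(Z + 12) = (-12 + Z)*(12 + Z))
-133*(t(-7) + 112) = -133*((-144 + (-7)**2) + 112) = -133*((-144 + 49) + 112) = -133*(-95 + 112) = -133*17 = -2261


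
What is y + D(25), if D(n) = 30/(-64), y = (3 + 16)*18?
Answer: 10929/32 ≈ 341.53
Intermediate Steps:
y = 342 (y = 19*18 = 342)
D(n) = -15/32 (D(n) = 30*(-1/64) = -15/32)
y + D(25) = 342 - 15/32 = 10929/32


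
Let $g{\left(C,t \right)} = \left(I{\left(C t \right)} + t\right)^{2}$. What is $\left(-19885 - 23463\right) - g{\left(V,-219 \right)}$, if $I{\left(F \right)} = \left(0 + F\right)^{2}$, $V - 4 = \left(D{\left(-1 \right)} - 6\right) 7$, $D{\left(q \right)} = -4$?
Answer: $-43646687686945957$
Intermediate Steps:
$V = -66$ ($V = 4 + \left(-4 - 6\right) 7 = 4 - 70 = -66$)
$I{\left(F \right)} = F^{2}$
$g{\left(C,t \right)} = \left(t + C^{2} t^{2}\right)^{2}$ ($g{\left(C,t \right)} = \left(\left(C t\right)^{2} + t\right)^{2} = \left(C^{2} t^{2} + t\right)^{2} = \left(t + C^{2} t^{2}\right)^{2}$)
$\left(-19885 - 23463\right) - g{\left(V,-219 \right)} = \left(-19885 - 23463\right) - \left(-219\right)^{2} \left(1 - 219 \left(-66\right)^{2}\right)^{2} = \left(-19885 - 23463\right) - 47961 \left(1 - 953964\right)^{2} = -43348 - 47961 \left(1 - 953964\right)^{2} = -43348 - 47961 \left(-953963\right)^{2} = -43348 - 47961 \cdot 910045405369 = -43348 - 43646687686902609 = -43646687686945957$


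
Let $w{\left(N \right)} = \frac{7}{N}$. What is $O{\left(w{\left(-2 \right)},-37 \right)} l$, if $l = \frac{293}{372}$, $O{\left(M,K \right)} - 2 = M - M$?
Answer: $\frac{293}{186} \approx 1.5753$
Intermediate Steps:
$O{\left(M,K \right)} = 2$ ($O{\left(M,K \right)} = 2 + \left(M - M\right) = 2 + 0 = 2$)
$l = \frac{293}{372}$ ($l = 293 \cdot \frac{1}{372} = \frac{293}{372} \approx 0.78763$)
$O{\left(w{\left(-2 \right)},-37 \right)} l = 2 \cdot \frac{293}{372} = \frac{293}{186}$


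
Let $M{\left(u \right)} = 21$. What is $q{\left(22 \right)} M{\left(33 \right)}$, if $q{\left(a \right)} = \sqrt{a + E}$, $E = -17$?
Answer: $21 \sqrt{5} \approx 46.957$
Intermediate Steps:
$q{\left(a \right)} = \sqrt{-17 + a}$ ($q{\left(a \right)} = \sqrt{a - 17} = \sqrt{-17 + a}$)
$q{\left(22 \right)} M{\left(33 \right)} = \sqrt{-17 + 22} \cdot 21 = \sqrt{5} \cdot 21 = 21 \sqrt{5}$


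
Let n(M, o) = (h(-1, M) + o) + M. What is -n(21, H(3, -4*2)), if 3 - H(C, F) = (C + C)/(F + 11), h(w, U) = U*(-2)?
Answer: 20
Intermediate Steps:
h(w, U) = -2*U
H(C, F) = 3 - 2*C/(11 + F) (H(C, F) = 3 - (C + C)/(F + 11) = 3 - 2*C/(11 + F))
n(M, o) = o - M (n(M, o) = (-2*M + o) + M = (o - 2*M) + M = o - M)
-n(21, H(3, -4*2)) = -((33 - 2*3 + 3*(-4*2))/(11 - 4*2) - 1*21) = -((33 - 6 + 3*(-8))/(11 - 8) - 21) = -((33 - 6 - 24)/3 - 21) = -((⅓)*3 - 21) = -(1 - 21) = -1*(-20) = 20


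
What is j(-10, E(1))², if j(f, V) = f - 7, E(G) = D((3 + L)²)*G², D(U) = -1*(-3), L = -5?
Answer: 289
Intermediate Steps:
D(U) = 3
E(G) = 3*G²
j(f, V) = -7 + f
j(-10, E(1))² = (-7 - 10)² = (-17)² = 289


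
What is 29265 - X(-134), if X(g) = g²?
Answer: 11309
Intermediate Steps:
29265 - X(-134) = 29265 - 1*(-134)² = 29265 - 1*17956 = 29265 - 17956 = 11309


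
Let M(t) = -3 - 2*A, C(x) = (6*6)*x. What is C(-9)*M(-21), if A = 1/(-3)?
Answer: 756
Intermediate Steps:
A = -⅓ ≈ -0.33333
C(x) = 36*x
M(t) = -7/3 (M(t) = -3 - 2*(-⅓) = -3 + ⅔ = -7/3)
C(-9)*M(-21) = (36*(-9))*(-7/3) = -324*(-7/3) = 756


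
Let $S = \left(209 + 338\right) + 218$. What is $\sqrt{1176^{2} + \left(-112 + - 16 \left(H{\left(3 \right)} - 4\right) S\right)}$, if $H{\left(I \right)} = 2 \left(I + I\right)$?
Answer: $4 \sqrt{80309} \approx 1133.6$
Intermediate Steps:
$H{\left(I \right)} = 4 I$ ($H{\left(I \right)} = 2 \cdot 2 I = 4 I$)
$S = 765$ ($S = 547 + 218 = 765$)
$\sqrt{1176^{2} + \left(-112 + - 16 \left(H{\left(3 \right)} - 4\right) S\right)} = \sqrt{1176^{2} + \left(-112 + - 16 \left(4 \cdot 3 - 4\right) 765\right)} = \sqrt{1382976 + \left(-112 + - 16 \left(12 - 4\right) 765\right)} = \sqrt{1382976 + \left(-112 + \left(-16\right) 8 \cdot 765\right)} = \sqrt{1382976 - 98032} = \sqrt{1284944} = 4 \sqrt{80309}$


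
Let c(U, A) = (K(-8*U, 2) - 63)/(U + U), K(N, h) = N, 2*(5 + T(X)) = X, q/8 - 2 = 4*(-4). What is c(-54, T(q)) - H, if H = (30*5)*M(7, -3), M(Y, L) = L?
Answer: 5359/12 ≈ 446.58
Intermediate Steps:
q = -112 (q = 16 + 8*(4*(-4)) = 16 + 8*(-16) = 16 - 128 = -112)
T(X) = -5 + X/2
c(U, A) = (-63 - 8*U)/(2*U) (c(U, A) = (-8*U - 63)/(U + U) = (-63 - 8*U)/((2*U)) = (-63 - 8*U)*(1/(2*U)) = (-63 - 8*U)/(2*U))
H = -450 (H = (30*5)*(-3) = 150*(-3) = -450)
c(-54, T(q)) - H = (-4 - 63/2/(-54)) - 1*(-450) = (-4 - 63/2*(-1/54)) + 450 = (-4 + 7/12) + 450 = -41/12 + 450 = 5359/12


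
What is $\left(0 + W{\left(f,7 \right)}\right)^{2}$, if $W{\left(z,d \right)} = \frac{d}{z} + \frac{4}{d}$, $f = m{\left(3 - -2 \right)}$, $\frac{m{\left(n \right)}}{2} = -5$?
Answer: $\frac{81}{4900} \approx 0.016531$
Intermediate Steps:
$m{\left(n \right)} = -10$ ($m{\left(n \right)} = 2 \left(-5\right) = -10$)
$f = -10$
$W{\left(z,d \right)} = \frac{4}{d} + \frac{d}{z}$
$\left(0 + W{\left(f,7 \right)}\right)^{2} = \left(0 + \left(\frac{4}{7} + \frac{7}{-10}\right)\right)^{2} = \left(0 + \left(4 \cdot \frac{1}{7} + 7 \left(- \frac{1}{10}\right)\right)\right)^{2} = \left(0 + \left(\frac{4}{7} - \frac{7}{10}\right)\right)^{2} = \left(0 - \frac{9}{70}\right)^{2} = \left(- \frac{9}{70}\right)^{2} = \frac{81}{4900}$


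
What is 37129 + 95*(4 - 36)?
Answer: 34089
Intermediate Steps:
37129 + 95*(4 - 36) = 37129 + 95*(-32) = 37129 - 3040 = 34089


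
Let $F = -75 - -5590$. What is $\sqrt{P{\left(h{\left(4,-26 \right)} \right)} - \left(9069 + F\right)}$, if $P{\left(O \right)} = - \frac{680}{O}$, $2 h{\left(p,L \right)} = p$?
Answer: $2 i \sqrt{3731} \approx 122.16 i$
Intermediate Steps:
$F = 5515$ ($F = -75 + 5590 = 5515$)
$h{\left(p,L \right)} = \frac{p}{2}$
$\sqrt{P{\left(h{\left(4,-26 \right)} \right)} - \left(9069 + F\right)} = \sqrt{- \frac{680}{\frac{1}{2} \cdot 4} - 14584} = \sqrt{- \frac{680}{2} - 14584} = \sqrt{\left(-680\right) \frac{1}{2} - 14584} = \sqrt{-340 - 14584} = \sqrt{-14924} = 2 i \sqrt{3731}$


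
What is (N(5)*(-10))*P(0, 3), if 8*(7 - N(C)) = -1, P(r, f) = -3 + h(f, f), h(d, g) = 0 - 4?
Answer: 1995/4 ≈ 498.75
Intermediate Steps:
h(d, g) = -4
P(r, f) = -7 (P(r, f) = -3 - 4 = -7)
N(C) = 57/8 (N(C) = 7 - ⅛*(-1) = 7 + ⅛ = 57/8)
(N(5)*(-10))*P(0, 3) = ((57/8)*(-10))*(-7) = -285/4*(-7) = 1995/4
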